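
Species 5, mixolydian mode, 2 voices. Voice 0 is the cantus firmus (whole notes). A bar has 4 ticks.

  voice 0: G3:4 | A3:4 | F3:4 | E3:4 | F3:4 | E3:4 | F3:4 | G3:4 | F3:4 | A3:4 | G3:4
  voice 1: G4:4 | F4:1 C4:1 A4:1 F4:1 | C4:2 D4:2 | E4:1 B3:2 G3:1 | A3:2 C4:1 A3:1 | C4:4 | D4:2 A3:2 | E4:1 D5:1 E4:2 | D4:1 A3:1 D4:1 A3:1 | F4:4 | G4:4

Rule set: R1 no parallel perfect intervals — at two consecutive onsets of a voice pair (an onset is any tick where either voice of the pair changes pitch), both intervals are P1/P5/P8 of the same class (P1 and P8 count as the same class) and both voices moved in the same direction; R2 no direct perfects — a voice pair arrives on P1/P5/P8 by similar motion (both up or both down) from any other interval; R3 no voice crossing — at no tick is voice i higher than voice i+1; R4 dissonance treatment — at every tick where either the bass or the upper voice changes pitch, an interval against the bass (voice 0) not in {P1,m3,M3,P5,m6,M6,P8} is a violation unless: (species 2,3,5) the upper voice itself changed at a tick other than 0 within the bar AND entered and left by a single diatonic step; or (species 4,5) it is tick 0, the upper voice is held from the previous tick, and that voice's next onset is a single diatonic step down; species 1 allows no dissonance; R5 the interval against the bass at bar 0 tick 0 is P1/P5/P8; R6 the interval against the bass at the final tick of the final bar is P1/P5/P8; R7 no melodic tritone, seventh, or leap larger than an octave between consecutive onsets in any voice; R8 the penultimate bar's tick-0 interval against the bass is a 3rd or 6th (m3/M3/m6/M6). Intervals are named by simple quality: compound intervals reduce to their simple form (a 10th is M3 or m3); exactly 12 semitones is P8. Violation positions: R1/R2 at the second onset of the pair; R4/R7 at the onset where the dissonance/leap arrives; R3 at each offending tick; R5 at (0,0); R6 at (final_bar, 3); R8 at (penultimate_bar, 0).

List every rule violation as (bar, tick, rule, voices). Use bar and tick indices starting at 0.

bar 0: v0=G3 v1=G4 downbeat P8
bar 1: v0=A3 v1=F4 downbeat m6
bar 2: v0=F3 v1=C4 downbeat P5
bar 3: v0=E3 v1=E4 downbeat P8
bar 4: v0=F3 v1=A3 downbeat M3
bar 5: v0=E3 v1=C4 downbeat m6
bar 6: v0=F3 v1=D4 downbeat M6
bar 7: v0=G3 v1=E4 downbeat M6
bar 8: v0=F3 v1=D4 downbeat M6
bar 9: v0=A3 v1=F4 downbeat m6
bar 10: v0=G3 v1=G4 downbeat P8
  -> R2 @ bar 2 tick 0 v(0, 1): A3/F4 m6 -> F3/C4 P5 similar
  -> R7 @ bar 7 tick 1 v(1,): E4->D5 leap 10st
  -> R7 @ bar 7 tick 2 v(1,): D5->E4 leap 10st

(2, 0, R2, (0, 1))
(7, 1, R7, (1,))
(7, 2, R7, (1,))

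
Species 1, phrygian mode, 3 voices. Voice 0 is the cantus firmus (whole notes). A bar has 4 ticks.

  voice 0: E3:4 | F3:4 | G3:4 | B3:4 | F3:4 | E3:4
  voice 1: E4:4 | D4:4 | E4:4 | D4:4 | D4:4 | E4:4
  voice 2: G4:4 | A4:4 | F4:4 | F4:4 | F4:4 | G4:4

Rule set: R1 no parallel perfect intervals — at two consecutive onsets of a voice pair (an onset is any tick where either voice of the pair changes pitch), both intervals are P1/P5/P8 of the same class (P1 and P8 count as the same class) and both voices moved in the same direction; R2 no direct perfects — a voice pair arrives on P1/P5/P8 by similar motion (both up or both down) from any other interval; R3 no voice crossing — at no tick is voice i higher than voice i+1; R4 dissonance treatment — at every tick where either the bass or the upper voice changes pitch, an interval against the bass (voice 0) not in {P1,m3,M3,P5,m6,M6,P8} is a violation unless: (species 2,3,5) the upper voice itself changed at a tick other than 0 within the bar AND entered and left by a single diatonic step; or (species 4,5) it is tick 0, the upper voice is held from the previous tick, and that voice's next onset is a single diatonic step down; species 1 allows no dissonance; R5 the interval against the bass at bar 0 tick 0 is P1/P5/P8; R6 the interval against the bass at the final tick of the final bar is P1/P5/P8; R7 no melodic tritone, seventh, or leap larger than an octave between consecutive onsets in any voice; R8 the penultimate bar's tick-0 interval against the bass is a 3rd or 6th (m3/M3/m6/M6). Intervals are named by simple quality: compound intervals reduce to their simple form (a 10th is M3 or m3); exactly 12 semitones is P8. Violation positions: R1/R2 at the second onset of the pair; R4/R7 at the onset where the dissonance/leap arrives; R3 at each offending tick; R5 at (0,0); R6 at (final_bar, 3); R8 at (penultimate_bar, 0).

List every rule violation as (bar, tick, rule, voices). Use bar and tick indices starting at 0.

bar 0: v0=E3 v1=E4 v2=G4 downbeat m3
bar 1: v0=F3 v1=D4 v2=A4 downbeat M3
bar 2: v0=G3 v1=E4 v2=F4 downbeat m7
bar 3: v0=B3 v1=D4 v2=F4 downbeat TT
bar 4: v0=F3 v1=D4 v2=F4 downbeat P8
bar 5: v0=E3 v1=E4 v2=G4 downbeat m3
  -> R5 @ bar 0 tick 0 v(0, 2): opens on m3
  -> R4 @ bar 2 tick 0 v(0, 2): G3/F4 m7 untreated
  -> R4 @ bar 3 tick 0 v(0, 2): B3/F4 TT untreated
  -> R7 @ bar 4 tick 0 v(0,): B3->F3 leap 6st
  -> R8 @ bar 4 tick 0 v(0, 2): penult P8 not 3rd/6th
  -> R6 @ bar 5 tick 3 v(0, 2): closes on m3

(0, 0, R5, (0, 2))
(2, 0, R4, (0, 2))
(3, 0, R4, (0, 2))
(4, 0, R7, (0,))
(4, 0, R8, (0, 2))
(5, 3, R6, (0, 2))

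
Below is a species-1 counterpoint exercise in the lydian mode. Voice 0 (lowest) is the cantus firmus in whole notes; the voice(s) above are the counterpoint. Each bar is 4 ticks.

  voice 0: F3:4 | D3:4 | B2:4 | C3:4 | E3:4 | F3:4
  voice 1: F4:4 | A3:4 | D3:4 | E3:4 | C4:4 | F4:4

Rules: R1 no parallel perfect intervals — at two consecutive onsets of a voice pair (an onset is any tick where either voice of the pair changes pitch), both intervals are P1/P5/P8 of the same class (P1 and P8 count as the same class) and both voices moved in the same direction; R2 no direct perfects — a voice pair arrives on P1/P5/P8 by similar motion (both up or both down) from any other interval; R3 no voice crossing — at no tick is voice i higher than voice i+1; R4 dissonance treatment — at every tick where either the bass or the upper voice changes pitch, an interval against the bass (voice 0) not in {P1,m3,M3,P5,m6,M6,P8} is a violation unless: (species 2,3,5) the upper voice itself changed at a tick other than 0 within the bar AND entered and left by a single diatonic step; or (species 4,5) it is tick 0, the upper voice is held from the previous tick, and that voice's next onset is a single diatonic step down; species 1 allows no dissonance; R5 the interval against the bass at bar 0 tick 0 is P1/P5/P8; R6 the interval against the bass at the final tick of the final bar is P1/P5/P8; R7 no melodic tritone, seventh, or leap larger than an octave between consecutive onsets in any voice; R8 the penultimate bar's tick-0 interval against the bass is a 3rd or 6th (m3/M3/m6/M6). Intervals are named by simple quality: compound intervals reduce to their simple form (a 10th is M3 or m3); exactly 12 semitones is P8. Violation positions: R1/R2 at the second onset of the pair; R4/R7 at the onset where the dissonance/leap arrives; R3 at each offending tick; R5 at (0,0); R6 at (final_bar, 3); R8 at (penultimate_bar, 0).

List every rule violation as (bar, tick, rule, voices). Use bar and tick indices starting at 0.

(1, 0, R2, (0, 1))
(5, 0, R2, (0, 1))

bar 0: v0=F3 v1=F4 downbeat P8
bar 1: v0=D3 v1=A3 downbeat P5
bar 2: v0=B2 v1=D3 downbeat m3
bar 3: v0=C3 v1=E3 downbeat M3
bar 4: v0=E3 v1=C4 downbeat m6
bar 5: v0=F3 v1=F4 downbeat P8
  -> R2 @ bar 1 tick 0 v(0, 1): F3/F4 P8 -> D3/A3 P5 similar
  -> R2 @ bar 5 tick 0 v(0, 1): E3/C4 m6 -> F3/F4 P8 similar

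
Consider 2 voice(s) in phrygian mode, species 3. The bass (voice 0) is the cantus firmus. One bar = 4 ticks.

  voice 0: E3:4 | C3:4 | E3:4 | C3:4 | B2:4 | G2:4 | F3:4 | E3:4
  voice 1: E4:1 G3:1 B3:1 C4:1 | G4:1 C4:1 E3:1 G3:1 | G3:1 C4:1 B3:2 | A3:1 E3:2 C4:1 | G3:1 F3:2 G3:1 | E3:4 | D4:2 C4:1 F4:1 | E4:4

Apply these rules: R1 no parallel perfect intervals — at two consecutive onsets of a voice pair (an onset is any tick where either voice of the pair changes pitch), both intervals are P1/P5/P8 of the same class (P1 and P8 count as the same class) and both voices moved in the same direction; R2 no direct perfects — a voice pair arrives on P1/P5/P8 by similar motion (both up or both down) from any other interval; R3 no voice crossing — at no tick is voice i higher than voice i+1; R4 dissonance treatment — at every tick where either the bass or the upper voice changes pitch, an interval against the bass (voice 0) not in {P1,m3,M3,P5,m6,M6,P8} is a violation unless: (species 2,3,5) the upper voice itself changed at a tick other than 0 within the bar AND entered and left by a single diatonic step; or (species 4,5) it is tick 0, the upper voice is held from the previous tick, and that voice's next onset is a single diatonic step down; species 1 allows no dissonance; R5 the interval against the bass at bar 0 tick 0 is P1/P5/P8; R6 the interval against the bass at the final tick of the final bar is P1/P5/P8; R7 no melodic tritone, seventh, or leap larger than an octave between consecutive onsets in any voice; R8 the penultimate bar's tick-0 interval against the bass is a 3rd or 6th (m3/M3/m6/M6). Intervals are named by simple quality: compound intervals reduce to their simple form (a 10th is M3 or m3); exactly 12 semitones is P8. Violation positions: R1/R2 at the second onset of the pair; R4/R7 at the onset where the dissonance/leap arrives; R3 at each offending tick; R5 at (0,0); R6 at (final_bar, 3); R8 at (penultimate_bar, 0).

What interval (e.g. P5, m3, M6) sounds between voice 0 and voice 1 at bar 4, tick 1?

voice 0=B2 voice 1=F3 -> TT

TT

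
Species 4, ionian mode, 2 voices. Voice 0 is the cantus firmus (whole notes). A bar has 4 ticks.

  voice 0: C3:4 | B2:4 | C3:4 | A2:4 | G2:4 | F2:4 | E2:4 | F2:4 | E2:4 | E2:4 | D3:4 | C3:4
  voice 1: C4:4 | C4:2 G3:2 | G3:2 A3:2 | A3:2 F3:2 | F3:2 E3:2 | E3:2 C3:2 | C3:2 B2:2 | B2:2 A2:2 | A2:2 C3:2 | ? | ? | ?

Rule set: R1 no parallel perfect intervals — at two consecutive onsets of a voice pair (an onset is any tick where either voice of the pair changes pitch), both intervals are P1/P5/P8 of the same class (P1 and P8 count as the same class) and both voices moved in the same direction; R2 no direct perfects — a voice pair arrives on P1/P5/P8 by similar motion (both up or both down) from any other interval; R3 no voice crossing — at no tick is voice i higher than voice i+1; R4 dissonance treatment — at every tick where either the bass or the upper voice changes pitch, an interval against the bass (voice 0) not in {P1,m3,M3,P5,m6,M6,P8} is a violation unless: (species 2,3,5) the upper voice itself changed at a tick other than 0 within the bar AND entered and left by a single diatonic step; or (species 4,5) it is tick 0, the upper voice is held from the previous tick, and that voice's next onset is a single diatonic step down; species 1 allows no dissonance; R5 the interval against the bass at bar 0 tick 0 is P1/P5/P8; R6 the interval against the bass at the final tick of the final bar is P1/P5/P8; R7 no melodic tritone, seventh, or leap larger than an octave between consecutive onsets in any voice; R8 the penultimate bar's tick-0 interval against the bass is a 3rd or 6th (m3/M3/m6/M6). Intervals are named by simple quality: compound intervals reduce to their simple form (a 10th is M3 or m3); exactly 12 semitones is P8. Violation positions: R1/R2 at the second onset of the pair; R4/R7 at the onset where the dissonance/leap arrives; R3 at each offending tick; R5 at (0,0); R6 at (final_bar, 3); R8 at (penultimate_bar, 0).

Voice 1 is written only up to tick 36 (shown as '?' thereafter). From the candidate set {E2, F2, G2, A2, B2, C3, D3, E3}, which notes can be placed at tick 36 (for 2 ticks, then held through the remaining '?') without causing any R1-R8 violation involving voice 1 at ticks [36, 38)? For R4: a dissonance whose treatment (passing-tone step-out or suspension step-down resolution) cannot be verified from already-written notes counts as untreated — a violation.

{B2, C3, E2, E3, G2}

E2: legal
F2: violates R4
G2: legal
A2: violates R4
B2: legal
C3: legal
D3: violates R4
E3: legal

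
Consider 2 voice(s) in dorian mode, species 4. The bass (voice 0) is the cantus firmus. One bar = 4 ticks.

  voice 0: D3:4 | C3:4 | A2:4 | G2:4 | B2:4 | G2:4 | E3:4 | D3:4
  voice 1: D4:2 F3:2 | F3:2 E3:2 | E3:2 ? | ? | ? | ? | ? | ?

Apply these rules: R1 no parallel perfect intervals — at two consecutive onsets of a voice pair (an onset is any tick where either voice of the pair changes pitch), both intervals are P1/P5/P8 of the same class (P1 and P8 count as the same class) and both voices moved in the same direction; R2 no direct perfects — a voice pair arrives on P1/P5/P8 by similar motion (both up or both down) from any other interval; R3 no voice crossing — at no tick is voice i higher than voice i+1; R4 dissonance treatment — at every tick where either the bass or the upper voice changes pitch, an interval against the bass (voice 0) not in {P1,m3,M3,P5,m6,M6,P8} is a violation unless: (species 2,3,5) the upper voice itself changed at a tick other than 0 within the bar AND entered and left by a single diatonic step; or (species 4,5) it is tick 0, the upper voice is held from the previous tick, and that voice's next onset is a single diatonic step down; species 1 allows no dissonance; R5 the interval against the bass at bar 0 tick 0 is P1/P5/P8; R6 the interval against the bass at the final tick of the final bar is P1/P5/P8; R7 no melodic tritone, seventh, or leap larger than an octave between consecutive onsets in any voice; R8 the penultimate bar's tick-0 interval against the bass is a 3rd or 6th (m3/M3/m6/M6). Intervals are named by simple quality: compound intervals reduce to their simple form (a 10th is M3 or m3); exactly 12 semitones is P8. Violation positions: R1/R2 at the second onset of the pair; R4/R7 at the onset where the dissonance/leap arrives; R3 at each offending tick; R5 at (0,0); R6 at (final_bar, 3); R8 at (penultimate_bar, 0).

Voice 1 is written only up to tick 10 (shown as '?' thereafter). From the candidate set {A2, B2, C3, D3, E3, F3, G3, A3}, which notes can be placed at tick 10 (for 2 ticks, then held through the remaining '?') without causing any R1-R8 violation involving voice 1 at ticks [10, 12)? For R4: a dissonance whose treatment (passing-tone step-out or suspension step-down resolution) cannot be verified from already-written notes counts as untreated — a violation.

A2: legal
B2: violates R4
C3: legal
D3: violates R4
E3: legal
F3: legal
G3: violates R4
A3: legal

{A2, A3, C3, E3, F3}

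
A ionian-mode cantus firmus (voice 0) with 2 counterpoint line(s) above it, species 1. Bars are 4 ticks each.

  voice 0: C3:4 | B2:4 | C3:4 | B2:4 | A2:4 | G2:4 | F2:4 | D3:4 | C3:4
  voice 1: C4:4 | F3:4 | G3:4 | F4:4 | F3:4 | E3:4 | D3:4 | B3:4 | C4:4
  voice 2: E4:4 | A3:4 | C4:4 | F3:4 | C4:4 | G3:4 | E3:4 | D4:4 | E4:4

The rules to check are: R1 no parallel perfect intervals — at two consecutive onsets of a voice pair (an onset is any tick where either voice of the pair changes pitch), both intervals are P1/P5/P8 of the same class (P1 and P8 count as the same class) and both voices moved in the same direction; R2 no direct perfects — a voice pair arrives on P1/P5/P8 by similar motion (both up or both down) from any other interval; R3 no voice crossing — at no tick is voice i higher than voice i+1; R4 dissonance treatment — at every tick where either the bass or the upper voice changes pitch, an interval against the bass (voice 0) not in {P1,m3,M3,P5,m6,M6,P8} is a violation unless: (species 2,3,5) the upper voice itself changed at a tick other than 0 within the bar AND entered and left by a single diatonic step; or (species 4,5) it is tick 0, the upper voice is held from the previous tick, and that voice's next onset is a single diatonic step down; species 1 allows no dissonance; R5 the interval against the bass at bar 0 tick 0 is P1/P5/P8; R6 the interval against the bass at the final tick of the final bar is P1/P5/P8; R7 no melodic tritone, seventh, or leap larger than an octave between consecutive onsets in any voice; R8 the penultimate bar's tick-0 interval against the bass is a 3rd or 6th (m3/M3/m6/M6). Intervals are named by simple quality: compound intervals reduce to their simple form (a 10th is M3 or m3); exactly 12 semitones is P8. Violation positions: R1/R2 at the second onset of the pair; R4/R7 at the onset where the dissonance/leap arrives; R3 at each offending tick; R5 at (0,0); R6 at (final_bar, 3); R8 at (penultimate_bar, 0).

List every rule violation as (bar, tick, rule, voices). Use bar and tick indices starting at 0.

bar 0: v0=C3 v1=C4 v2=E4 downbeat M3
bar 1: v0=B2 v1=F3 v2=A3 downbeat m7
bar 2: v0=C3 v1=G3 v2=C4 downbeat P8
bar 3: v0=B2 v1=F4 v2=F3 downbeat TT
bar 4: v0=A2 v1=F3 v2=C4 downbeat m3
bar 5: v0=G2 v1=E3 v2=G3 downbeat P8
bar 6: v0=F2 v1=D3 v2=E3 downbeat M7
bar 7: v0=D3 v1=B3 v2=D4 downbeat P8
bar 8: v0=C3 v1=C4 v2=E4 downbeat M3
  -> R5 @ bar 0 tick 0 v(0, 2): opens on M3
  -> R4 @ bar 1 tick 0 v(0, 1): B2/F3 TT untreated
  -> R4 @ bar 1 tick 0 v(0, 2): B2/A3 m7 untreated
  -> R2 @ bar 2 tick 0 v(0, 1): B2/F3 TT -> C3/G3 P5 similar
  -> R2 @ bar 2 tick 0 v(0, 2): B2/A3 m7 -> C3/C4 P8 similar
  -> R3 @ bar 3 tick 0 v(1, 2): F4 above F3
  -> R4 @ bar 3 tick 0 v(0, 1): B2/F4 TT untreated
  -> R4 @ bar 3 tick 0 v(0, 2): B2/F3 TT untreated
  -> R7 @ bar 3 tick 0 v(1,): G3->F4 leap 10st
  -> R3 @ bar 3 tick 1 v(1, 2): F4 above F3
  -> R3 @ bar 3 tick 2 v(1, 2): F4 above F3
  -> R3 @ bar 3 tick 3 v(1, 2): F4 above F3
  -> R2 @ bar 5 tick 0 v(0, 2): A2/C4 m3 -> G2/G3 P8 similar
  -> R4 @ bar 6 tick 0 v(0, 2): F2/E3 M7 untreated
  -> R2 @ bar 7 tick 0 v(0, 2): F2/E3 M7 -> D3/D4 P8 similar
  -> R7 @ bar 7 tick 0 v(2,): E3->D4 leap 10st
  -> R8 @ bar 7 tick 0 v(0, 2): penult P8 not 3rd/6th
  -> R6 @ bar 8 tick 3 v(0, 2): closes on M3

(0, 0, R5, (0, 2))
(1, 0, R4, (0, 1))
(1, 0, R4, (0, 2))
(2, 0, R2, (0, 1))
(2, 0, R2, (0, 2))
(3, 0, R3, (1, 2))
(3, 0, R4, (0, 1))
(3, 0, R4, (0, 2))
(3, 0, R7, (1,))
(3, 1, R3, (1, 2))
(3, 2, R3, (1, 2))
(3, 3, R3, (1, 2))
(5, 0, R2, (0, 2))
(6, 0, R4, (0, 2))
(7, 0, R2, (0, 2))
(7, 0, R7, (2,))
(7, 0, R8, (0, 2))
(8, 3, R6, (0, 2))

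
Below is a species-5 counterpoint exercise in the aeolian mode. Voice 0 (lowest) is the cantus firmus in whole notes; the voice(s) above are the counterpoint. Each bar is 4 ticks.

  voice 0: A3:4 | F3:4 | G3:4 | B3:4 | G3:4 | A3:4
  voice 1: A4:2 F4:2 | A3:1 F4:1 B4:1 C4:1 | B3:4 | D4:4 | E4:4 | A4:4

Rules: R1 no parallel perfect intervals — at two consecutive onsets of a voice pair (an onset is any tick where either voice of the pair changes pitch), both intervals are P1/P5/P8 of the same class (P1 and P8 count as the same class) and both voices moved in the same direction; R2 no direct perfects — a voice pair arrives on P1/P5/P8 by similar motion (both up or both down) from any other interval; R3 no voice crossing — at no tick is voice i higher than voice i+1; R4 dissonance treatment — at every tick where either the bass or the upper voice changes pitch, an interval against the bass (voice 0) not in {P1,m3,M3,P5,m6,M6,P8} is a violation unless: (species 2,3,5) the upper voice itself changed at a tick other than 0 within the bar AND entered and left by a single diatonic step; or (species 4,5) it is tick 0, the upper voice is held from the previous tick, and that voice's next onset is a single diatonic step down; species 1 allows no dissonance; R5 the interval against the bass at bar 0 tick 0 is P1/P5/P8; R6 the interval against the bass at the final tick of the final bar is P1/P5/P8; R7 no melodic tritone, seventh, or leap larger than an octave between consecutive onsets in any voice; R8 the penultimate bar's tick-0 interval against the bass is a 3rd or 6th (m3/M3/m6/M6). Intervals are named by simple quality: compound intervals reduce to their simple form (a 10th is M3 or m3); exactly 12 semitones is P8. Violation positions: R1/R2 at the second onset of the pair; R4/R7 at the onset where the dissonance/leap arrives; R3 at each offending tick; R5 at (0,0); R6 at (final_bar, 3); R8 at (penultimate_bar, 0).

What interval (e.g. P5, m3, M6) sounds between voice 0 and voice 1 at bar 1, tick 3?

voice 0=F3 voice 1=C4 -> P5

P5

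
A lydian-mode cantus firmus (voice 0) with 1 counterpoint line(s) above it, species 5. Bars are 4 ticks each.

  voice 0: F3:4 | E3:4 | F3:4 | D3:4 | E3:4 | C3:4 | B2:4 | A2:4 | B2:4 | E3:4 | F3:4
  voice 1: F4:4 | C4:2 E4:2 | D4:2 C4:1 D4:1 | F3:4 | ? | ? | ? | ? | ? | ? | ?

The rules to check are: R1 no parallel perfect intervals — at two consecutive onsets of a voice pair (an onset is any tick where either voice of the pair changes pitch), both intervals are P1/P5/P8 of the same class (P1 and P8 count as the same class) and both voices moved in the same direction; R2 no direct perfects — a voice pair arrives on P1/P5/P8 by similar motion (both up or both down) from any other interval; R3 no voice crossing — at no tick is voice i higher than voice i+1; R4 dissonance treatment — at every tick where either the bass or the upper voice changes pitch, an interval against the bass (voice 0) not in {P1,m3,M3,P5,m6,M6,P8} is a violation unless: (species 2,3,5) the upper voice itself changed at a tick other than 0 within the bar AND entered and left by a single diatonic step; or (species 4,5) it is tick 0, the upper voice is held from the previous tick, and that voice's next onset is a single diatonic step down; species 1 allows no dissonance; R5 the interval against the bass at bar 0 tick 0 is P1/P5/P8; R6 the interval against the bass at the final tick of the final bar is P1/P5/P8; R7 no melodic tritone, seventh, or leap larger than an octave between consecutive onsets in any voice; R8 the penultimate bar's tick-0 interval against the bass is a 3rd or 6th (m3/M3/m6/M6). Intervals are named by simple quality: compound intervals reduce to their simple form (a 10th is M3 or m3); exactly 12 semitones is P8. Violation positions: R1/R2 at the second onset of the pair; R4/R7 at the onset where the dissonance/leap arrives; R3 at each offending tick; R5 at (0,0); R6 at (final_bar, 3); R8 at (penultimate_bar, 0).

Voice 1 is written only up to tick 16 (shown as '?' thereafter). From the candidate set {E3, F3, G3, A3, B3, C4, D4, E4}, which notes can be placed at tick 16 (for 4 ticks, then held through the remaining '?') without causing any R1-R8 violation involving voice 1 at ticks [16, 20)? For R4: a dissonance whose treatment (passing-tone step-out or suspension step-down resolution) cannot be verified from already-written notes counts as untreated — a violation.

E3: legal
F3: violates R4
G3: legal
A3: violates R4
B3: violates R2,R7
C4: legal
D4: violates R4
E4: violates R2,R7

{C4, E3, G3}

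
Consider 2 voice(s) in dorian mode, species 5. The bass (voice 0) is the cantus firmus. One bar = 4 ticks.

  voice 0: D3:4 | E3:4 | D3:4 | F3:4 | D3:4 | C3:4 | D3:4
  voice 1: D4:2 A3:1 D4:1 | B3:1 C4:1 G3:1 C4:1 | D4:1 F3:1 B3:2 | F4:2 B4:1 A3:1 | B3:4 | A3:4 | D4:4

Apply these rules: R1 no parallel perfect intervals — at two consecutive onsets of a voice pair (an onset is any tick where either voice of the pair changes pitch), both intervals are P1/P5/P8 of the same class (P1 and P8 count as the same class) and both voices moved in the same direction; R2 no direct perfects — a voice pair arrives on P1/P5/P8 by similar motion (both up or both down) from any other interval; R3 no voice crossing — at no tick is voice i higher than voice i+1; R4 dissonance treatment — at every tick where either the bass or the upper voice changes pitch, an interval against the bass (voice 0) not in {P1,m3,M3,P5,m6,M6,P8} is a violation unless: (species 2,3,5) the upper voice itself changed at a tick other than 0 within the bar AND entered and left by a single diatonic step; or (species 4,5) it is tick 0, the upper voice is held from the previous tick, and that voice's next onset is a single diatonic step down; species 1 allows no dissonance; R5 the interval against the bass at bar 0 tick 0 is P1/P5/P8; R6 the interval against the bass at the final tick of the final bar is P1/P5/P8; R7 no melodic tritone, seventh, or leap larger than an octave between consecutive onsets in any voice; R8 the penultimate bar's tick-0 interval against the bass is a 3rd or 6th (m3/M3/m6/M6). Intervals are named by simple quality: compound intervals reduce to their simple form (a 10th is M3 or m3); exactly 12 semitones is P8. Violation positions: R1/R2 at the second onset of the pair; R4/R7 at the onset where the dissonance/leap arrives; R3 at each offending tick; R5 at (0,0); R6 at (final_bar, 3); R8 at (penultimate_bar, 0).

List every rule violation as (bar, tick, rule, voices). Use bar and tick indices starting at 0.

(2, 2, R7, (1,))
(3, 0, R2, (0, 1))
(3, 0, R7, (1,))
(3, 2, R4, (0, 1))
(3, 2, R7, (1,))
(3, 3, R7, (1,))
(6, 0, R2, (0, 1))

bar 0: v0=D3 v1=D4 downbeat P8
bar 1: v0=E3 v1=B3 downbeat P5
bar 2: v0=D3 v1=D4 downbeat P8
bar 3: v0=F3 v1=F4 downbeat P8
bar 4: v0=D3 v1=B3 downbeat M6
bar 5: v0=C3 v1=A3 downbeat M6
bar 6: v0=D3 v1=D4 downbeat P8
  -> R7 @ bar 2 tick 2 v(1,): F3->B3 leap 6st
  -> R2 @ bar 3 tick 0 v(0, 1): D3/B3 M6 -> F3/F4 P8 similar
  -> R7 @ bar 3 tick 0 v(1,): B3->F4 leap 6st
  -> R4 @ bar 3 tick 2 v(0, 1): F3/B4 TT untreated
  -> R7 @ bar 3 tick 2 v(1,): F4->B4 leap 6st
  -> R7 @ bar 3 tick 3 v(1,): B4->A3 leap 14st
  -> R2 @ bar 6 tick 0 v(0, 1): C3/A3 M6 -> D3/D4 P8 similar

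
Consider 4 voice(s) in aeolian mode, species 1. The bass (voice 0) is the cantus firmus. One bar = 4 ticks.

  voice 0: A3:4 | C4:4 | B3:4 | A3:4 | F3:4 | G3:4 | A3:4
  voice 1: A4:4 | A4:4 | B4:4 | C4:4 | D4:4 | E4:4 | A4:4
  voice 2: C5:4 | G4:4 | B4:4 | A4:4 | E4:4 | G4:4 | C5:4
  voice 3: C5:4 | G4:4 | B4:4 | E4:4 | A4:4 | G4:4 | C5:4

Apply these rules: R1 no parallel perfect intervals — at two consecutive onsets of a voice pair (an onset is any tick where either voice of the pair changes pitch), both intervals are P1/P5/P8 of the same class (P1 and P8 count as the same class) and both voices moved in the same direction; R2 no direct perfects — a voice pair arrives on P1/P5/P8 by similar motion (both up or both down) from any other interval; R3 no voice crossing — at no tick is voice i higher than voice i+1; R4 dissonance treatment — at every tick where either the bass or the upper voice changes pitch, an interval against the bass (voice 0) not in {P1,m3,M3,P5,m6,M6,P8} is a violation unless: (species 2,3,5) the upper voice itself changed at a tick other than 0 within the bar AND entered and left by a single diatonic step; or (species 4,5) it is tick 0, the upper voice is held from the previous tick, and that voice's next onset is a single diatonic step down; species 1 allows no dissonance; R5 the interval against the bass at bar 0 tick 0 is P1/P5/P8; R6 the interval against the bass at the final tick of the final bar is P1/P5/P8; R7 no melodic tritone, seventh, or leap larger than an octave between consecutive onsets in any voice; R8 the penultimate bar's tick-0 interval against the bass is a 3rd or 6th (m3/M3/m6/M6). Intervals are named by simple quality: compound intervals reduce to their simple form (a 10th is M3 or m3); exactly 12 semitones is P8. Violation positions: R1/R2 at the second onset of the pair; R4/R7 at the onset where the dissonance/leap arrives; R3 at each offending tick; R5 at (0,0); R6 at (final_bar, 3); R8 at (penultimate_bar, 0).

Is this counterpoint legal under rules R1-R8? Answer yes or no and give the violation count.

bar 0: v0=A3 v1=A4 v2=C5 v3=C5 (m3)
bar 1: v0=C4 v1=A4 v2=G4 v3=G4 (P5)
bar 2: v0=B3 v1=B4 v2=B4 v3=B4 (P8)
bar 3: v0=A3 v1=C4 v2=A4 v3=E4 (P5)
bar 4: v0=F3 v1=D4 v2=E4 v3=A4 (M3)
bar 5: v0=G3 v1=E4 v2=G4 v3=G4 (P8)
bar 6: v0=A3 v1=A4 v2=C5 v3=C5 (m3)
  R5 @ bar0.0: opens on m3
  R5 @ bar0.0: opens on m3
  R1 @ bar1.0: C5/C5 P1 -> G4/G4 P1 similar
  R3 @ bar1.0: A4 above G4
  R3 @ bar1.1: A4 above G4
  R3 @ bar1.2: A4 above G4
  R3 @ bar1.3: A4 above G4
  R1 @ bar2.0: G4/G4 P1 -> B4/B4 P1 similar
  R2 @ bar2.0: A4/G4 M2 -> B4/B4 P1 similar
  R2 @ bar2.0: A4/G4 M2 -> B4/B4 P1 similar
  R1 @ bar3.0: B3/B4 P8 -> A3/A4 P8 similar
  R2 @ bar3.0: B3/B4 P8 -> A3/E4 P5 similar
  R3 @ bar3.0: A4 above E4
  R7 @ bar3.0: B4->C4 leap 11st
  R3 @ bar3.1: A4 above E4
  R3 @ bar3.2: A4 above E4
  R3 @ bar3.3: A4 above E4
  R2 @ bar4.0: C4/E4 M3 -> D4/A4 P5 similar
  R4 @ bar4.0: F3/E4 M7 untreated
  R2 @ bar5.0: F3/E4 M7 -> G3/G4 P8 similar
  R8 @ bar5.0: penult P8 not 3rd/6th
  R8 @ bar5.0: penult P8 not 3rd/6th
  R1 @ bar6.0: G4/G4 P1 -> C5/C5 P1 similar
  R2 @ bar6.0: G3/E4 M6 -> A3/A4 P8 similar
  R6 @ bar6.3: closes on m3
  R6 @ bar6.3: closes on m3

No (26 violations)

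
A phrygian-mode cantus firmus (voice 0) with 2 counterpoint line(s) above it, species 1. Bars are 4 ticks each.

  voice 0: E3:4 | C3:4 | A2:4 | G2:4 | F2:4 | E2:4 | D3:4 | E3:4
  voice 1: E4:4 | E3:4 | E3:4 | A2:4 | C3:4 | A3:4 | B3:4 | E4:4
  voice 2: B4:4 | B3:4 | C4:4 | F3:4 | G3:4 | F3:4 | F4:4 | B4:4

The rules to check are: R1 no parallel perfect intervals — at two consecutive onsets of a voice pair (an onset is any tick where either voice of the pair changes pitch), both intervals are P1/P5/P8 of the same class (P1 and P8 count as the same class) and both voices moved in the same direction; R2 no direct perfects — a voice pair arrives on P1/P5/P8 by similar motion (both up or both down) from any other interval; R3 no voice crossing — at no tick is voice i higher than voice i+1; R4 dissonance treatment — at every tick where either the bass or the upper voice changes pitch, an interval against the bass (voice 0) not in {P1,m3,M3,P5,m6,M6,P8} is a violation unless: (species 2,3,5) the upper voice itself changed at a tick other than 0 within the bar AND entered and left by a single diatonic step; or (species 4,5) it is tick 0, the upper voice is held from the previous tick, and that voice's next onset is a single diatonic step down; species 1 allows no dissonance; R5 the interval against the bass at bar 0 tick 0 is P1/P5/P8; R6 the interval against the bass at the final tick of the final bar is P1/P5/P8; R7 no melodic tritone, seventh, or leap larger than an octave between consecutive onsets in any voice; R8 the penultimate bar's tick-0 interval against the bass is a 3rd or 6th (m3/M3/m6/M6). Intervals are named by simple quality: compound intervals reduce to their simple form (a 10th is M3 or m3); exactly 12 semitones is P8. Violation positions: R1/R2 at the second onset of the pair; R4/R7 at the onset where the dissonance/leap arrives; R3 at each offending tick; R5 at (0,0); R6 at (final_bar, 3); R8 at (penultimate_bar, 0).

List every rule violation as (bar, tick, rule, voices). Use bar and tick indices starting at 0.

bar 0: v0=E3 v1=E4 v2=B4 downbeat P5
bar 1: v0=C3 v1=E3 v2=B3 downbeat M7
bar 2: v0=A2 v1=E3 v2=C4 downbeat m3
bar 3: v0=G2 v1=A2 v2=F3 downbeat m7
bar 4: v0=F2 v1=C3 v2=G3 downbeat M2
bar 5: v0=E2 v1=A3 v2=F3 downbeat m2
bar 6: v0=D3 v1=B3 v2=F4 downbeat m3
bar 7: v0=E3 v1=E4 v2=B4 downbeat P5
  -> R1 @ bar 1 tick 0 v(1, 2): E4/B4 P5 -> E3/B3 P5 similar
  -> R4 @ bar 1 tick 0 v(0, 2): C3/B3 M7 untreated
  -> R4 @ bar 3 tick 0 v(0, 1): G2/A2 M2 untreated
  -> R4 @ bar 3 tick 0 v(0, 2): G2/F3 m7 untreated
  -> R2 @ bar 4 tick 0 v(1, 2): A2/F3 m6 -> C3/G3 P5 similar
  -> R4 @ bar 4 tick 0 v(0, 2): F2/G3 M2 untreated
  -> R3 @ bar 5 tick 0 v(1, 2): A3 above F3
  -> R4 @ bar 5 tick 0 v(0, 1): E2/A3 P4 untreated
  -> R4 @ bar 5 tick 0 v(0, 2): E2/F3 m2 untreated
  -> R3 @ bar 5 tick 1 v(1, 2): A3 above F3
  -> R3 @ bar 5 tick 2 v(1, 2): A3 above F3
  -> R3 @ bar 5 tick 3 v(1, 2): A3 above F3
  -> R7 @ bar 6 tick 0 v(0,): E2->D3 leap 10st
  -> R2 @ bar 7 tick 0 v(0, 1): D3/B3 M6 -> E3/E4 P8 similar
  -> R2 @ bar 7 tick 0 v(0, 2): D3/F4 m3 -> E3/B4 P5 similar
  -> R2 @ bar 7 tick 0 v(1, 2): B3/F4 TT -> E4/B4 P5 similar
  -> R7 @ bar 7 tick 0 v(2,): F4->B4 leap 6st

(1, 0, R1, (1, 2))
(1, 0, R4, (0, 2))
(3, 0, R4, (0, 1))
(3, 0, R4, (0, 2))
(4, 0, R2, (1, 2))
(4, 0, R4, (0, 2))
(5, 0, R3, (1, 2))
(5, 0, R4, (0, 1))
(5, 0, R4, (0, 2))
(5, 1, R3, (1, 2))
(5, 2, R3, (1, 2))
(5, 3, R3, (1, 2))
(6, 0, R7, (0,))
(7, 0, R2, (0, 1))
(7, 0, R2, (0, 2))
(7, 0, R2, (1, 2))
(7, 0, R7, (2,))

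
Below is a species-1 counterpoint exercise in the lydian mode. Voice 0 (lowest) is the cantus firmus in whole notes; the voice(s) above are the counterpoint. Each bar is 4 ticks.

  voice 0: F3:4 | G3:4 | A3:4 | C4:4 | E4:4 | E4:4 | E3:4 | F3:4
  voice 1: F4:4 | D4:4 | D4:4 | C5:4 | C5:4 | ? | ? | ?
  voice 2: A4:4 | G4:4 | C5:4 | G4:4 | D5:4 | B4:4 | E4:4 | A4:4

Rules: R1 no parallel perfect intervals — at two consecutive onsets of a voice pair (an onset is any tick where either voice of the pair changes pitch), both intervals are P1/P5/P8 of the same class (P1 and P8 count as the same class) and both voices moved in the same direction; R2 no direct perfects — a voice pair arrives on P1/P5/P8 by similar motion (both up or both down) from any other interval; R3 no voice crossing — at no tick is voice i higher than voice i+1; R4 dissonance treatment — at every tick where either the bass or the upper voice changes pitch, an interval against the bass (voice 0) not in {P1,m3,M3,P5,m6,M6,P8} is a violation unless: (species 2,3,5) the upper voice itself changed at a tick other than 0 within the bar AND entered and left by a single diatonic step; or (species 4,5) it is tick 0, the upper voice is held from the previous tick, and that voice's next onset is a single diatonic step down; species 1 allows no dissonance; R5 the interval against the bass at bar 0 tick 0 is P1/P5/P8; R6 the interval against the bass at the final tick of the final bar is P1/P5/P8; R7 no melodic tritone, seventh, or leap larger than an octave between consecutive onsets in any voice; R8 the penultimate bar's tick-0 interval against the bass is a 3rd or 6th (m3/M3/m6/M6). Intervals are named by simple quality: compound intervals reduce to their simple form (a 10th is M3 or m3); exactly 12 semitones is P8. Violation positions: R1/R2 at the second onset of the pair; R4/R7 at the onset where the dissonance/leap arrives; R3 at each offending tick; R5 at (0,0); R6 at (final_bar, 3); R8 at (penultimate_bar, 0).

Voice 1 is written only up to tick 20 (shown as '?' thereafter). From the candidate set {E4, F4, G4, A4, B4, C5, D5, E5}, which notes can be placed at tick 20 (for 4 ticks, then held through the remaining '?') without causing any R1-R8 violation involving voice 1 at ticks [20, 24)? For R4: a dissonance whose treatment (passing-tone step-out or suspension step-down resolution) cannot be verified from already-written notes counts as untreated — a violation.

{G4}

E4: violates R2
F4: violates R4
G4: legal
A4: violates R4
B4: violates R2
C5: violates R3
D5: violates R3,R4
E5: violates R3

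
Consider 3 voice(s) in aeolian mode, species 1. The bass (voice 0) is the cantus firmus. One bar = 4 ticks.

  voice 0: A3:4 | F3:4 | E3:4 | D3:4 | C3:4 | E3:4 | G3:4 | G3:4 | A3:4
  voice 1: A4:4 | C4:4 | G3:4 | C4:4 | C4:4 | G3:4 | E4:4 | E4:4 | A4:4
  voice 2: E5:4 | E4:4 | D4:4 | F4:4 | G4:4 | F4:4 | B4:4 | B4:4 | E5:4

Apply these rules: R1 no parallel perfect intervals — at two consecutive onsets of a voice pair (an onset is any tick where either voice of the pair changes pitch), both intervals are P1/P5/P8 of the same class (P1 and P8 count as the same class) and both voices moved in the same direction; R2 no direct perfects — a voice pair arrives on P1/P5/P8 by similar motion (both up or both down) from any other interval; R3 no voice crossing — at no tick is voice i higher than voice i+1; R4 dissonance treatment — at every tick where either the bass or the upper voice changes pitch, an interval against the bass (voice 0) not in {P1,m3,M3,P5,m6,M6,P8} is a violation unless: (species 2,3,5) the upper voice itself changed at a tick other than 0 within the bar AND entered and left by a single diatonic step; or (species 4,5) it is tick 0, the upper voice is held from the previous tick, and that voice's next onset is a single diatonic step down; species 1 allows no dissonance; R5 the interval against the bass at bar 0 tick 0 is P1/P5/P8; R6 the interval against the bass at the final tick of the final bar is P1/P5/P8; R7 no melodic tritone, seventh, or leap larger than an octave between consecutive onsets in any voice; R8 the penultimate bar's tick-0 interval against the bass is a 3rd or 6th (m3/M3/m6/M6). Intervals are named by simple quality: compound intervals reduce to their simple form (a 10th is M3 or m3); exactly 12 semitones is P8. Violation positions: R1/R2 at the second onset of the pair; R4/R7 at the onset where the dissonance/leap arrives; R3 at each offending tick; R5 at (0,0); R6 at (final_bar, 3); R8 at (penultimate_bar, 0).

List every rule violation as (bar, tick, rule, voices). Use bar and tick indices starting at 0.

(1, 0, R2, (0, 1))
(1, 0, R4, (0, 2))
(2, 0, R2, (1, 2))
(2, 0, R4, (0, 2))
(3, 0, R4, (0, 1))
(5, 0, R4, (0, 2))
(6, 0, R2, (1, 2))
(6, 0, R7, (2,))
(8, 0, R1, (1, 2))
(8, 0, R2, (0, 1))
(8, 0, R2, (0, 2))

bar 0: v0=A3 v1=A4 v2=E5 downbeat P5
bar 1: v0=F3 v1=C4 v2=E4 downbeat M7
bar 2: v0=E3 v1=G3 v2=D4 downbeat m7
bar 3: v0=D3 v1=C4 v2=F4 downbeat m3
bar 4: v0=C3 v1=C4 v2=G4 downbeat P5
bar 5: v0=E3 v1=G3 v2=F4 downbeat m2
bar 6: v0=G3 v1=E4 v2=B4 downbeat M3
bar 7: v0=G3 v1=E4 v2=B4 downbeat M3
bar 8: v0=A3 v1=A4 v2=E5 downbeat P5
  -> R2 @ bar 1 tick 0 v(0, 1): A3/A4 P8 -> F3/C4 P5 similar
  -> R4 @ bar 1 tick 0 v(0, 2): F3/E4 M7 untreated
  -> R2 @ bar 2 tick 0 v(1, 2): C4/E4 M3 -> G3/D4 P5 similar
  -> R4 @ bar 2 tick 0 v(0, 2): E3/D4 m7 untreated
  -> R4 @ bar 3 tick 0 v(0, 1): D3/C4 m7 untreated
  -> R4 @ bar 5 tick 0 v(0, 2): E3/F4 m2 untreated
  -> R2 @ bar 6 tick 0 v(1, 2): G3/F4 m7 -> E4/B4 P5 similar
  -> R7 @ bar 6 tick 0 v(2,): F4->B4 leap 6st
  -> R1 @ bar 8 tick 0 v(1, 2): E4/B4 P5 -> A4/E5 P5 similar
  -> R2 @ bar 8 tick 0 v(0, 1): G3/E4 M6 -> A3/A4 P8 similar
  -> R2 @ bar 8 tick 0 v(0, 2): G3/B4 M3 -> A3/E5 P5 similar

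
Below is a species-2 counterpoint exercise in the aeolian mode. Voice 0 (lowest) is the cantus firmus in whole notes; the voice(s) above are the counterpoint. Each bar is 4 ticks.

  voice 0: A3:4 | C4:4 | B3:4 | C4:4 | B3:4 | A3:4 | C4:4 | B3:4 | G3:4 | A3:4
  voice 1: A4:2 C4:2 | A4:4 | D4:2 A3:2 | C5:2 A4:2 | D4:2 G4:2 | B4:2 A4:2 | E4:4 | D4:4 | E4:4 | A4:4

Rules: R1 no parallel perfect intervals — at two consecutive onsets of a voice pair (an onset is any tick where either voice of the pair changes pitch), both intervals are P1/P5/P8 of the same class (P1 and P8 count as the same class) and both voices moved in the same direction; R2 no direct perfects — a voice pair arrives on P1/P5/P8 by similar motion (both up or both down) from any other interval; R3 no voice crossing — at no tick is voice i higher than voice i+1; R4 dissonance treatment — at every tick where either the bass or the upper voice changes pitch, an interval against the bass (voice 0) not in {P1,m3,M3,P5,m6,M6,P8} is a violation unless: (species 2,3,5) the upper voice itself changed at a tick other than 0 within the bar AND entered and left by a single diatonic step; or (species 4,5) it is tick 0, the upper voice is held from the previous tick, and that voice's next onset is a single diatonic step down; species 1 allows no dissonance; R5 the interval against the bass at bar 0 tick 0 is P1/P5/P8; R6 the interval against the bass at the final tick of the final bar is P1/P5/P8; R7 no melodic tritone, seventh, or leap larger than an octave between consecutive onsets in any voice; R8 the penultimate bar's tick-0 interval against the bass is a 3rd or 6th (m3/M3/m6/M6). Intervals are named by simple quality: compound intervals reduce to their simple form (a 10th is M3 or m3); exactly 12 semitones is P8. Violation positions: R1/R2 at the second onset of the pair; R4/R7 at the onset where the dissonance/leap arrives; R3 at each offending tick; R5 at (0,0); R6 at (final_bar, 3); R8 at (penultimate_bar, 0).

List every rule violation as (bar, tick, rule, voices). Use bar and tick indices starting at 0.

(2, 2, R3, (0, 1))
(2, 2, R4, (0, 1))
(2, 3, R3, (0, 1))
(3, 0, R2, (0, 1))
(3, 0, R7, (1,))
(5, 0, R4, (0, 1))
(9, 0, R2, (0, 1))

bar 0: v0=A3 v1=A4 downbeat P8
bar 1: v0=C4 v1=A4 downbeat M6
bar 2: v0=B3 v1=D4 downbeat m3
bar 3: v0=C4 v1=C5 downbeat P8
bar 4: v0=B3 v1=D4 downbeat m3
bar 5: v0=A3 v1=B4 downbeat M2
bar 6: v0=C4 v1=E4 downbeat M3
bar 7: v0=B3 v1=D4 downbeat m3
bar 8: v0=G3 v1=E4 downbeat M6
bar 9: v0=A3 v1=A4 downbeat P8
  -> R3 @ bar 2 tick 2 v(0, 1): B3 above A3
  -> R4 @ bar 2 tick 2 v(0, 1): B3/A3 M2 untreated
  -> R3 @ bar 2 tick 3 v(0, 1): B3 above A3
  -> R2 @ bar 3 tick 0 v(0, 1): B3/A3 M2 -> C4/C5 P8 similar
  -> R7 @ bar 3 tick 0 v(1,): A3->C5 leap 15st
  -> R4 @ bar 5 tick 0 v(0, 1): A3/B4 M2 untreated
  -> R2 @ bar 9 tick 0 v(0, 1): G3/E4 M6 -> A3/A4 P8 similar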